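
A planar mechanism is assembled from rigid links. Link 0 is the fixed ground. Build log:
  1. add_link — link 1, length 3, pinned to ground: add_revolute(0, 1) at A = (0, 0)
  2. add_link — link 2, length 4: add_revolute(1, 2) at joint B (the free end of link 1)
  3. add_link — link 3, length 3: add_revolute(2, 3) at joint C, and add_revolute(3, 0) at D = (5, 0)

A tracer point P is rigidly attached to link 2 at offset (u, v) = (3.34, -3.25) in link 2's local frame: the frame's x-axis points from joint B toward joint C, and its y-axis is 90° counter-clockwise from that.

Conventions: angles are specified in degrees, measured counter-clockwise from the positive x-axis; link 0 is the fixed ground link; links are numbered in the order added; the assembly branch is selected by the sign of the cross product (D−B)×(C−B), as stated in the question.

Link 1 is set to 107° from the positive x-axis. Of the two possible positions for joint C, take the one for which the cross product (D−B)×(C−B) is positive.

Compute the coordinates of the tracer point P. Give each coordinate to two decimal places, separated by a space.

A=(0,0), D=(5.00,0)
B = A + 3.00·(cos107°, sin107°) = (-0.8771, 2.8689)
|BD| = 6.5400
circle(B,4.00) ∩ circle(D,3.00): a=3.8052, h=1.2332
  candidates: C₊=(3.0833,2.3079) cross=8.065; C₋=(2.0014,0.0915) cross=-8.065
  branch + wants cross > 0 → take C=(3.0833,2.3079) (cross=8.065)
ex = (C−B)/|BC| = (0.9901,-0.1403); ey = (0.1403,0.9901)
P = B + 3.34·ex + -3.25·ey = (1.9741,-0.8174)

1.97 -0.82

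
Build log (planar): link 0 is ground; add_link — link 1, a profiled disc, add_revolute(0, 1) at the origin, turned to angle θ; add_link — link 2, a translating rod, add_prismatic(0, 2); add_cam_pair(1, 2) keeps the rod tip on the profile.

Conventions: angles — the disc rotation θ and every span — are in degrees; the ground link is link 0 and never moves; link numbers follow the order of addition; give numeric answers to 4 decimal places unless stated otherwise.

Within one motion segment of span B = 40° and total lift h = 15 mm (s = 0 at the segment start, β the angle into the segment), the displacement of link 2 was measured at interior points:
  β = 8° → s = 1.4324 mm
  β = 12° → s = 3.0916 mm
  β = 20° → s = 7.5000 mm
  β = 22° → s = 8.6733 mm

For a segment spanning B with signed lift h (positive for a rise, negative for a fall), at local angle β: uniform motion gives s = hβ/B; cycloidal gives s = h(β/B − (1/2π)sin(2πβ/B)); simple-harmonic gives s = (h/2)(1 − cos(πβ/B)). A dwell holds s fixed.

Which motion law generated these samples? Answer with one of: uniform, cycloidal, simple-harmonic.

candidates at β/B = r: uniform s = h·r (linear in β); cycloidal s = h·(r − sin(2πr)/(2π)); simple-harmonic s = (h/2)(1 − cos(πr))
β=8°: printed 1.4324 | uniform 3.0000, cycloidal 0.7295, simple-harmonic 1.4324
β=12°: printed 3.0916 | uniform 4.5000, cycloidal 2.2295, simple-harmonic 3.0916
β=20°: printed 7.5000 | uniform 7.5000, cycloidal 7.5000, simple-harmonic 7.5000
β=22°: printed 8.6733 | uniform 8.2500, cycloidal 8.9877, simple-harmonic 8.6733
only one law matches every sample → simple-harmonic

simple-harmonic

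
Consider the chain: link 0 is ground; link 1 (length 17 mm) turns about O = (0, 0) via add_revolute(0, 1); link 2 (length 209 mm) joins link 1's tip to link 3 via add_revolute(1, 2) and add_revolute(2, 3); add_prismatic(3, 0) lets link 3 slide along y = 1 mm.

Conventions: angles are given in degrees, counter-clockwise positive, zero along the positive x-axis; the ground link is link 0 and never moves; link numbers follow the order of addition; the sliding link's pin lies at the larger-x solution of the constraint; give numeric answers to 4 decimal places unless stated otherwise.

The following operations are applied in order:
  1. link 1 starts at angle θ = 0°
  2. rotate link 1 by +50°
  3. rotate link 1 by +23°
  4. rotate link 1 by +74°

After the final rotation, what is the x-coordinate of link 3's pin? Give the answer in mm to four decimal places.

geometry: r = 17 mm, L = 209 mm, e = 1 mm; θ starts at 0°
rotate link 1 by +50°: θ ← 0° +50° = 50°
rotate link 1 by +23°: θ ← 50° +23° = 73°
rotate link 1 by +74°: θ ← 73° +74° = 147°
crank pin P = (r cos θ, r sin θ) = (-14.257400, 9.258864)
h = r sin θ − e = 9.258864 − 1 = 8.258864
x = r cos θ + √(L² − h²) = -14.257400 + 208.836757 = 194.579358

194.5794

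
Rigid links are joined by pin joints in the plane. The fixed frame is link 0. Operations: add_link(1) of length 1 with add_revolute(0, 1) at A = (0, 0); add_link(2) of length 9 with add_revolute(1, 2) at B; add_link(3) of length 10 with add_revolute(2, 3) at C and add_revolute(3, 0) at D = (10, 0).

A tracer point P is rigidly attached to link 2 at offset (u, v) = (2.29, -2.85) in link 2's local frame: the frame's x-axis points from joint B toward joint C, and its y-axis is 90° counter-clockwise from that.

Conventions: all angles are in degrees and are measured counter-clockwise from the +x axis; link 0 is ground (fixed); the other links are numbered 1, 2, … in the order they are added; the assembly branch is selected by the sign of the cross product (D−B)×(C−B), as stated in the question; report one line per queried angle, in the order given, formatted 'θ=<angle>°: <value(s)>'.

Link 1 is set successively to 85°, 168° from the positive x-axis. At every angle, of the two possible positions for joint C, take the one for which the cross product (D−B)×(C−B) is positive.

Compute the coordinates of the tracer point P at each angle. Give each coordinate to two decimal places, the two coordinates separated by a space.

A=(0,0), D=(10.00,0)
θ=85°: B = A + 1.00·(cos85°, sin85°) = (0.0872, 0.9962)
θ=85°: |BD| = 9.9628
θ=85°: circle(B,9.00) ∩ circle(D,10.00): a=4.0278, h=8.0484
θ=85°:   candidates: C₊=(4.8996,8.6015) cross=80.184; C₋=(3.2900,-7.4146) cross=-80.184
θ=85°:   branch + wants cross > 0 → take C=(4.8996,8.6015) (cross=80.184)
θ=85°: ex = (C−B)/|BC| = (0.5347,0.8450); ey = (-0.8450,0.5347)
θ=85°: P = B + 2.29·ex + -2.85·ey = (3.7200,1.4074)
θ=168°: B = A + 1.00·(cos168°, sin168°) = (-0.9781, 0.2079)
θ=168°: |BD| = 10.9801
θ=168°: circle(B,9.00) ∩ circle(D,10.00): a=4.6249, h=7.7208
θ=168°:   candidates: C₊=(3.7921,7.8398) cross=84.775; C₋=(3.4997,-7.5991) cross=-84.775
θ=168°:   branch + wants cross > 0 → take C=(3.7921,7.8398) (cross=84.775)
θ=168°: ex = (C−B)/|BC| = (0.5300,0.8480); ey = (-0.8480,0.5300)
θ=168°: P = B + 2.29·ex + -2.85·ey = (2.6524,0.6392)

θ=85°: 3.72 1.41
θ=168°: 2.65 0.64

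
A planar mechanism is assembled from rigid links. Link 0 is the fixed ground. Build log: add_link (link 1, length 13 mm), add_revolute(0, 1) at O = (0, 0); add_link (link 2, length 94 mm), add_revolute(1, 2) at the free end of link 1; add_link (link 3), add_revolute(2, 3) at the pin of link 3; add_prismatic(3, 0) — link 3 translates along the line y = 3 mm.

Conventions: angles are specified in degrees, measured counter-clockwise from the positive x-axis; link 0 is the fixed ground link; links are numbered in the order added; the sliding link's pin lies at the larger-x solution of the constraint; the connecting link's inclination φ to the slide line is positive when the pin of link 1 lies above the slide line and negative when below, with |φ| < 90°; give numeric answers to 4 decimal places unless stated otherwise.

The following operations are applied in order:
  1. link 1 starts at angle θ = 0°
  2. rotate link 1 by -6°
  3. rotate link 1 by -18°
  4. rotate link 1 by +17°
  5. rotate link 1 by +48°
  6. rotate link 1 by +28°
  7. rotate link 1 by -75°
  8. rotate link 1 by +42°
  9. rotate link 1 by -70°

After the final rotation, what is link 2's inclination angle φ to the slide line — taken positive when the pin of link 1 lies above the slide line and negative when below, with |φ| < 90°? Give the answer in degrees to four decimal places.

geometry: r = 13 mm, L = 94 mm, e = 3 mm; θ starts at 0°
rotate link 1 by -6°: θ ← 0° -6° = -6°
rotate link 1 by -18°: θ ← -6° -18° = -24°
rotate link 1 by +17°: θ ← -24° +17° = -7°
rotate link 1 by +48°: θ ← -7° +48° = 41°
rotate link 1 by +28°: θ ← 41° +28° = 69°
rotate link 1 by -75°: θ ← 69° -75° = -6°
rotate link 1 by +42°: θ ← -6° +42° = 36°
rotate link 1 by -70°: θ ← 36° -70° = -34°
h = r sin θ − e = -7.269508 − 3 = -10.269508
sin φ = h / L = -10.269508 / 94 = -0.10925008
φ = arcsin(-0.10925008) = -6.272088°

-6.2721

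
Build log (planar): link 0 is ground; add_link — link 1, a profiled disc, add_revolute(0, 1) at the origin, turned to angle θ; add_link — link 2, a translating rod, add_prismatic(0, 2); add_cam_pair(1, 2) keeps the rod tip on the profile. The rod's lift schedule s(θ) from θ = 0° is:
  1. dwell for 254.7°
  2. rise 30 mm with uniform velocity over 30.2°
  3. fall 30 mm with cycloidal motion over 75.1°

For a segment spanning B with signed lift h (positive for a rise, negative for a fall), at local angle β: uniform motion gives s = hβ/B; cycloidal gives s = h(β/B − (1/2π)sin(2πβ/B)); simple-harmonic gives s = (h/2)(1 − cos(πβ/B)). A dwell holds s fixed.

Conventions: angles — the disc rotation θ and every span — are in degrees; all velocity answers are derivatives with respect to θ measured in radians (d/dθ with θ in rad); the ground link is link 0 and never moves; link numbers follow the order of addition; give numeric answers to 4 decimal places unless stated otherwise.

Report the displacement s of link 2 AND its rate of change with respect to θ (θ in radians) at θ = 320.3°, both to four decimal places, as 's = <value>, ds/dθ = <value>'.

seg 1 [0°–254.7°] dwell: s stays 0.0000
seg 2 [254.7°–284.9°] uniform, h=30: full span → s += 30 → s = 30.0000
seg 3 [284.9°–360°] cycloidal, h=-30: θ=320.3° here. β=35.4, B=75.1. -30·(0.4714 − sin(2π·0.4714)/(2π)) = -13.2869 → s = 16.7131
velocity in seg [284.9°–360°] (cycloidal), θ in radians: β = 35.4° = 0.6178 rad, B = 75.1° = 1.3107 rad; ds/dθ = (h/B)(1 − cos(2πβ/B)) = ((-30)/1.3107)(1 − cos(2π·0.4714)) = -45.406306 mm/rad

s = 16.7131, ds/dθ = -45.4063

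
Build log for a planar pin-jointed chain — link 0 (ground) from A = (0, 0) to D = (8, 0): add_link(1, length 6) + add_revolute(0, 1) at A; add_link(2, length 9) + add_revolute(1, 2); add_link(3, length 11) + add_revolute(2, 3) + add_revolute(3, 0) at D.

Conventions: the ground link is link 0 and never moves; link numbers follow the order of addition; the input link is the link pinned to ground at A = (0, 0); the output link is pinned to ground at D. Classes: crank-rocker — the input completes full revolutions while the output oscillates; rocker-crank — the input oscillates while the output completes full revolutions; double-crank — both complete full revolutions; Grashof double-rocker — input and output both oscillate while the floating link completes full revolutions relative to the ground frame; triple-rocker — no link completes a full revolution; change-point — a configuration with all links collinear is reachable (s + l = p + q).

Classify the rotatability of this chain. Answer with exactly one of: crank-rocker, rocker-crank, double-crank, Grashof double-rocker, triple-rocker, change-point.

lengths: ground=8, input=6, coupler=9, output=11
sorted: s=6 (shortest), l=11 (longest), p+q=17
s + l = 17 vs p + q = 17
s + l = p + q → change-point (collinear configuration reachable)

change-point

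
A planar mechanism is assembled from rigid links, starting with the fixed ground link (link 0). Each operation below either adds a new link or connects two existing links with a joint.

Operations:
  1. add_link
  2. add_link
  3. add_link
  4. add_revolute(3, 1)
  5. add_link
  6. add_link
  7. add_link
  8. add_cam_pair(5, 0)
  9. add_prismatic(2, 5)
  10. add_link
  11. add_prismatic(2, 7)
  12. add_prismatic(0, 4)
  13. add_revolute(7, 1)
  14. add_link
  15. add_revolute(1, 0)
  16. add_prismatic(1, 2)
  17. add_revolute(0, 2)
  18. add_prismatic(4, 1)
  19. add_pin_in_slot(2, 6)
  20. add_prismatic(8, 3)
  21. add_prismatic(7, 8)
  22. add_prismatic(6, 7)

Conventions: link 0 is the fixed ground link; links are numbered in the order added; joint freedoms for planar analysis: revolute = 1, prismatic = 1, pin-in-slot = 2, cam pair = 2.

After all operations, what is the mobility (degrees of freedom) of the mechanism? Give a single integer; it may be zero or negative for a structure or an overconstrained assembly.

link 0 = ground. State L|J1|J2 = 1|0|0
+link1  2|0|0
+link2  3|0|0
+link3  4|0|0
R(3,1) f=1→J1  4|1|0
+link4  5|1|0
+link5  6|1|0
+link6  7|1|0
C(5,0) f=2→J2  7|1|1
P(2,5) f=1→J1  7|2|1
+link7  8|2|1
P(2,7) f=1→J1  8|3|1
P(0,4) f=1→J1  8|4|1
R(7,1) f=1→J1  8|5|1
+link8  9|5|1
R(1,0) f=1→J1  9|6|1
P(1,2) f=1→J1  9|7|1
R(0,2) f=1→J1  9|8|1
P(4,1) f=1→J1  9|9|1
PS(2,6) f=2→J2  9|9|2
P(8,3) f=1→J1  9|10|2
P(7,8) f=1→J1  9|11|2
P(6,7) f=1→J1  9|12|2
M = 3(9−1)−2·12−2 = 24−24−2 = -2

M = -2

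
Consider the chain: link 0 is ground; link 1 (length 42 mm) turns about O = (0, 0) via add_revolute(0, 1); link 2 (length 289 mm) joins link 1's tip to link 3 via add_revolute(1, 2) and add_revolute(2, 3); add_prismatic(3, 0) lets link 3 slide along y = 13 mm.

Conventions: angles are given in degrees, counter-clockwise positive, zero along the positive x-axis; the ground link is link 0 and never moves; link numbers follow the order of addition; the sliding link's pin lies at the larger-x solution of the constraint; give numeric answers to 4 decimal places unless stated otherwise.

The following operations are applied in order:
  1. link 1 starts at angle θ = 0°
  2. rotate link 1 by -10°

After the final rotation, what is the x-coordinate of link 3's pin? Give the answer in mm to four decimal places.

geometry: r = 42 mm, L = 289 mm, e = 13 mm; θ starts at 0°
rotate link 1 by -10°: θ ← 0° -10° = -10°
crank pin P = (r cos θ, r sin θ) = (41.361926, -7.293223)
h = r sin θ − e = -7.293223 − 13 = -20.293223
x = r cos θ + √(L² − h²) = 41.361926 + 288.286637 = 329.648563

329.6486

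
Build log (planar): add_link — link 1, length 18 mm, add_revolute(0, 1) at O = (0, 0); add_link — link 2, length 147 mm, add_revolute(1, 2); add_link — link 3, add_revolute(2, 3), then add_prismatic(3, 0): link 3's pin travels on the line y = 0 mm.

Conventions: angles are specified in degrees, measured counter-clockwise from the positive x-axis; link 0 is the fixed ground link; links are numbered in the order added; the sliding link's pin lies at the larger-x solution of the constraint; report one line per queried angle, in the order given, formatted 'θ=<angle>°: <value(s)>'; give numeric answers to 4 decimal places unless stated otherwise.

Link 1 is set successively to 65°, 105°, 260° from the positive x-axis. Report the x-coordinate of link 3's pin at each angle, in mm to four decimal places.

geometry: r = 18 mm, L = 147 mm, e = 0 mm
θ=65°: crank pin P = (r cos θ, r sin θ) = (7.607129, 16.313540)
θ=65°: h = r sin θ − e = 16.313540 − 0 = 16.313540
θ=65°: x = r cos θ + √(L² − h²) = 7.607129 + 146.091986 = 153.699115
θ=105°: crank pin P = (r cos θ, r sin θ) = (-4.658743, 17.386665)
θ=105°: h = r sin θ − e = 17.386665 − 0 = 17.386665
θ=105°: x = r cos θ + √(L² − h²) = -4.658743 + 145.968161 = 141.309418
θ=260°: crank pin P = (r cos θ, r sin θ) = (-3.125667, -17.726540)
θ=260°: h = r sin θ − e = -17.726540 − 0 = -17.726540
θ=260°: x = r cos θ + √(L² − h²) = -3.125667 + 145.927276 = 142.801609

θ=65°: 153.6991
θ=105°: 141.3094
θ=260°: 142.8016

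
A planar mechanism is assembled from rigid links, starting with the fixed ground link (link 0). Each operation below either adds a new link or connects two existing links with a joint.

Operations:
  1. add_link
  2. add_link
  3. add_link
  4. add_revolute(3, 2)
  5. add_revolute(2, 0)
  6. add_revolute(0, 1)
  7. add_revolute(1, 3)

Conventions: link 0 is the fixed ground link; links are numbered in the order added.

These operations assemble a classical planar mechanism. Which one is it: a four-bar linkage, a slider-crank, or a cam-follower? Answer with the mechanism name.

links: 4 (incl. ground); joints: 4 revolute, 0 prismatic, 0 higher (cam) pair, forming one closed loop
4 links in a single 4R loop → four-bar linkage

four-bar linkage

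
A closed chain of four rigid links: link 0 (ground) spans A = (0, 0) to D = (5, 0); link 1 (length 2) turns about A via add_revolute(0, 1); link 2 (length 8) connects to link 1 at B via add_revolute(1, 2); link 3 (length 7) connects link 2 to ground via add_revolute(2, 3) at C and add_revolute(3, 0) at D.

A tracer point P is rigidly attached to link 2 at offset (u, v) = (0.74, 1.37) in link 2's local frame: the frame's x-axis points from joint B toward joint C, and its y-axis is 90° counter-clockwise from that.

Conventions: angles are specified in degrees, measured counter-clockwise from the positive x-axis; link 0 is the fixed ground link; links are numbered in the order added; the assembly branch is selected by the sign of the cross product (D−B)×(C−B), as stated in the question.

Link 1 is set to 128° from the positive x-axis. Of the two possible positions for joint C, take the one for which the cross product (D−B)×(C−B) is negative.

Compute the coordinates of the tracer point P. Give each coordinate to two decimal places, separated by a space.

A=(0,0), D=(5.00,0)
B = A + 2.00·(cos128°, sin128°) = (-1.2313, 1.5760)
|BD| = 6.4275
circle(B,8.00) ∩ circle(D,7.00): a=4.3806, h=6.6940
  candidates: C₊=(4.6569,6.9916) cross=43.026; C₋=(1.3742,-5.9878) cross=-43.026
  branch - wants cross < 0 → take C=(1.3742,-5.9878) (cross=-43.026)
ex = (C−B)/|BC| = (0.3257,-0.9455); ey = (0.9455,0.3257)
P = B + 0.74·ex + 1.37·ey = (0.3050,1.3226)

0.30 1.32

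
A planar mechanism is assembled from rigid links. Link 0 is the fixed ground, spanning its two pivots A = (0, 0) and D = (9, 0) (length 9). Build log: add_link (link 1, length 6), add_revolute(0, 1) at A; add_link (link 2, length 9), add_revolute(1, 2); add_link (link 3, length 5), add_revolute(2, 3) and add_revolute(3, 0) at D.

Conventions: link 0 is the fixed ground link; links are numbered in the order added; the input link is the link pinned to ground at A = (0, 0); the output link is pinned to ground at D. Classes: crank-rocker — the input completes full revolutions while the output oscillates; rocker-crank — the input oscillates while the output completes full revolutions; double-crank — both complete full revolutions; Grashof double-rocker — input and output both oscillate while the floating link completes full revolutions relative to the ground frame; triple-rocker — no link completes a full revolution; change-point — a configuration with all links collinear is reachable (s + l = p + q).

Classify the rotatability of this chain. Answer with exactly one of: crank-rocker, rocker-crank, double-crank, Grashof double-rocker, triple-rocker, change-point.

lengths: ground=9, input=6, coupler=9, output=5
sorted: s=5 (shortest), l=9 (longest), p+q=15
s + l = 14 vs p + q = 15
s + l < p + q (Grashof) with shortest = output link → rocker-crank

rocker-crank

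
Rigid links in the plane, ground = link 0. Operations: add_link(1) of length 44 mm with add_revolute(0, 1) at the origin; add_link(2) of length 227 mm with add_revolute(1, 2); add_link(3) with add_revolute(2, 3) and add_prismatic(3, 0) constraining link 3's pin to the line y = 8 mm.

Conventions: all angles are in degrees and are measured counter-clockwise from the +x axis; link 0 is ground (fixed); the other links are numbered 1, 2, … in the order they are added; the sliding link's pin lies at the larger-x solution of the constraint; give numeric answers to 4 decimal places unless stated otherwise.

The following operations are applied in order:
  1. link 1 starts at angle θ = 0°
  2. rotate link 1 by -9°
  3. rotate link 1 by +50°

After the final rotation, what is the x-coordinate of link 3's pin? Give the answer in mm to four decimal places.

geometry: r = 44 mm, L = 227 mm, e = 8 mm; θ starts at 0°
rotate link 1 by -9°: θ ← 0° -9° = -9°
rotate link 1 by +50°: θ ← -9° +50° = 41°
crank pin P = (r cos θ, r sin θ) = (33.207222, 28.866597)
h = r sin θ − e = 28.866597 − 8 = 20.866597
x = r cos θ + √(L² − h²) = 33.207222 + 226.038902 = 259.246123

259.2461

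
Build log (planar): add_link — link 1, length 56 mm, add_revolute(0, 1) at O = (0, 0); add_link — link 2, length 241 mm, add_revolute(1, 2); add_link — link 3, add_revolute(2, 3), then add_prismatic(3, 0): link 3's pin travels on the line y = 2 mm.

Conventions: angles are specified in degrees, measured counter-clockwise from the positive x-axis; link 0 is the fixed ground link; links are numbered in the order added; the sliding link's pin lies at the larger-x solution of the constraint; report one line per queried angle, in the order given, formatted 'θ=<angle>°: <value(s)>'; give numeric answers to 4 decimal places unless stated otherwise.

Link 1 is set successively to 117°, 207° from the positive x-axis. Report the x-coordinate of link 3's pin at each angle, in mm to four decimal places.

geometry: r = 56 mm, L = 241 mm, e = 2 mm
θ=117°: crank pin P = (r cos θ, r sin θ) = (-25.423468, 49.896365)
θ=117°: h = r sin θ − e = 49.896365 − 2 = 47.896365
θ=117°: x = r cos θ + √(L² − h²) = -25.423468 + 236.192587 = 210.769119
θ=207°: crank pin P = (r cos θ, r sin θ) = (-49.896365, -25.423468)
θ=207°: h = r sin θ − e = -25.423468 − 2 = -27.423468
θ=207°: x = r cos θ + √(L² − h²) = -49.896365 + 239.434654 = 189.538288

θ=117°: 210.7691
θ=207°: 189.5383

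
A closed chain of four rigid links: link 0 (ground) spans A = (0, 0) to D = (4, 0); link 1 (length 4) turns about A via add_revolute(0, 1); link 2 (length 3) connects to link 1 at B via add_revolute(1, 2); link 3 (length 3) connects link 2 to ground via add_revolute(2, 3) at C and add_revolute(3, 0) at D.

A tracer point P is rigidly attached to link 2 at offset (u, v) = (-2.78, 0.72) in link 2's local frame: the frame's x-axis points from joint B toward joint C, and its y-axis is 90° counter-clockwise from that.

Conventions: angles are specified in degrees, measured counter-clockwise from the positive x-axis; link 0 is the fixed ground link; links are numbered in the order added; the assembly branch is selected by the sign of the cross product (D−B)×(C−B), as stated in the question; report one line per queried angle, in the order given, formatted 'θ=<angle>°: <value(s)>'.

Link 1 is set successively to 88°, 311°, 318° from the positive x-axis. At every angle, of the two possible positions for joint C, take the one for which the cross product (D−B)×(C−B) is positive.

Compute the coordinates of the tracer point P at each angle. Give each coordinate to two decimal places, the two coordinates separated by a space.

A=(0,0), D=(4.00,0)
θ=88°: B = A + 4.00·(cos88°, sin88°) = (0.1396, 3.9976)
θ=88°: |BD| = 5.5573
θ=88°: circle(B,3.00) ∩ circle(D,3.00): a=2.7786, h=1.1310
θ=88°:   candidates: C₊=(2.8834,2.7845) cross=6.285; C₋=(1.2562,1.2131) cross=-6.285
θ=88°:   branch + wants cross > 0 → take C=(2.8834,2.7845) (cross=6.285)
θ=88°: ex = (C−B)/|BC| = (0.9146,-0.4044); ey = (0.4044,0.9146)
θ=88°: P = B + -2.78·ex + 0.72·ey = (-2.1118,5.7802)
θ=311°: B = A + 4.00·(cos311°, sin311°) = (2.6242, -3.0188)
θ=311°: |BD| = 3.3175
θ=311°: circle(B,3.00) ∩ circle(D,3.00): a=1.6588, h=2.4997
θ=311°:   candidates: C₊=(1.0375,-0.4728) cross=8.293; C₋=(5.5867,-2.5460) cross=-8.293
θ=311°:   branch + wants cross > 0 → take C=(1.0375,-0.4728) (cross=8.293)
θ=311°: ex = (C−B)/|BC| = (-0.5289,0.8487); ey = (-0.8487,-0.5289)
θ=311°: P = B + -2.78·ex + 0.72·ey = (3.4836,-5.7590)
θ=318°: B = A + 4.00·(cos318°, sin318°) = (2.9726, -2.6765)
θ=318°: |BD| = 2.8669
θ=318°: circle(B,3.00) ∩ circle(D,3.00): a=1.4335, h=2.6354
θ=318°:   candidates: C₊=(1.0260,-0.3938) cross=7.555; C₋=(5.9466,-2.2827) cross=-7.555
θ=318°:   branch + wants cross > 0 → take C=(1.0260,-0.3938) (cross=7.555)
θ=318°: ex = (C−B)/|BC| = (-0.6489,0.7609); ey = (-0.7609,-0.6489)
θ=318°: P = B + -2.78·ex + 0.72·ey = (4.2286,-5.2590)

θ=88°: -2.11 5.78
θ=311°: 3.48 -5.76
θ=318°: 4.23 -5.26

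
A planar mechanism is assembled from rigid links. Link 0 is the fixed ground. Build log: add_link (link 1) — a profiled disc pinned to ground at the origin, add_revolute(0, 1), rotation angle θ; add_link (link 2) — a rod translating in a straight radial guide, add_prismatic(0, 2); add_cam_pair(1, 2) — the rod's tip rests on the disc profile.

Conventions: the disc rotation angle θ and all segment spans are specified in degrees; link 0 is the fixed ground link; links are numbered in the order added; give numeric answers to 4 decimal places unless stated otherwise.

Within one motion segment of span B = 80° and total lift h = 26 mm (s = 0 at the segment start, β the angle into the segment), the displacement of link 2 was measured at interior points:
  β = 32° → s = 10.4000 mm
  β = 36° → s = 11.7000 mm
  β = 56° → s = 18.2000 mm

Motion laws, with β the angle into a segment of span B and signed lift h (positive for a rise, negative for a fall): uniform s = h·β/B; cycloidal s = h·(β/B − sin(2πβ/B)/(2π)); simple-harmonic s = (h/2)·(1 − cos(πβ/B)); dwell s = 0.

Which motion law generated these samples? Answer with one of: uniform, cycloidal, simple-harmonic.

candidates at β/B = r: uniform s = h·r (linear in β); cycloidal s = h·(r − sin(2πr)/(2π)); simple-harmonic s = (h/2)(1 − cos(πr))
β=32°: printed 10.4000 | uniform 10.4000, cycloidal 7.9677, simple-harmonic 8.9828
β=36°: printed 11.7000 | uniform 11.7000, cycloidal 10.4213, simple-harmonic 10.9664
β=56°: printed 18.2000 | uniform 18.2000, cycloidal 22.1355, simple-harmonic 20.6412
only one law matches every sample → uniform

uniform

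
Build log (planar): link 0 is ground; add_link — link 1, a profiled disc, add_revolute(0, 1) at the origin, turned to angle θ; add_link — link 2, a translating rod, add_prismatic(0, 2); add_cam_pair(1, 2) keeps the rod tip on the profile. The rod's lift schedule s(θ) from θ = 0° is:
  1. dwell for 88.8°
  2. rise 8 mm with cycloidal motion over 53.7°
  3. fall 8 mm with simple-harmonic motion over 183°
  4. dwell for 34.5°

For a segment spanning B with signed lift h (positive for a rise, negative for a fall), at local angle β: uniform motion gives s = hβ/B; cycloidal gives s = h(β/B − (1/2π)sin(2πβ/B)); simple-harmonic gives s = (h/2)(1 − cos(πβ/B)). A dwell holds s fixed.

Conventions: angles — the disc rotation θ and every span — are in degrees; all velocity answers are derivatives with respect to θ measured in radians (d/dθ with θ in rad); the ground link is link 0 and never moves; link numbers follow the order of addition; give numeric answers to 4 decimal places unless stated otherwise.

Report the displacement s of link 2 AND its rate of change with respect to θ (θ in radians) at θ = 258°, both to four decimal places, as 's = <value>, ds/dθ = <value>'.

seg 1 [0°–88.8°] dwell: s stays 0.0000
seg 2 [88.8°–142.5°] cycloidal, h=8: full span → s += 8 → s = 8.0000
seg 3 [142.5°–325.5°] simple-harmonic, h=-8: θ=258° here. β=115.5, B=183. -8/2·(1 − cos(π·0.6311)) = -5.6018 → s = 2.3982
velocity in seg [142.5°–325.5°] (simple-harmonic), θ in radians: β = 115.5° = 2.0159 rad, B = 183° = 3.1940 rad; ds/dθ = (πh/(2B)) sin(πβ/B) = (π·(-8)/(2·3.1940)) sin(π·0.6311) = -3.605181 mm/rad

s = 2.3982, ds/dθ = -3.6052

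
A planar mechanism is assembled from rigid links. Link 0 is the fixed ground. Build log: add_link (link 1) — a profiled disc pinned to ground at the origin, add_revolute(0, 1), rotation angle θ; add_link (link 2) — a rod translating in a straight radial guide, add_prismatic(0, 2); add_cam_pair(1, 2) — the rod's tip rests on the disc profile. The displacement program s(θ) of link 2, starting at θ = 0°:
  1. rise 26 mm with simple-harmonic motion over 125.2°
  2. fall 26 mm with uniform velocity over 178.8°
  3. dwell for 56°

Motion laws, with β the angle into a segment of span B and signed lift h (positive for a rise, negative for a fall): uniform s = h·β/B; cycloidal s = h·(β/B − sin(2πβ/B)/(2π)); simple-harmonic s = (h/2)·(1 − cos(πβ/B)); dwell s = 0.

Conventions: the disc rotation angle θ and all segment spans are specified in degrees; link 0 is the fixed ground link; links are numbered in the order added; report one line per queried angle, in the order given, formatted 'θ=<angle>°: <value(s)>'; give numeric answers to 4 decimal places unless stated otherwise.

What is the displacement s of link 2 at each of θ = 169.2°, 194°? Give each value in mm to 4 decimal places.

seg 1 [0°–125.2°] simple-harmonic, h=26: full span → s += 26 → s = 26.0000
seg 2 [125.2°–304°] uniform, h=-26: θ=169.2° here. β=44, B=178.8. -26·44/178.8 = -6.3982 → s = 19.6018
seg 2 [125.2°–304°] uniform, h=-26: θ=194° here. β=68.8, B=178.8. -26·68.8/178.8 = -10.0045 → s = 15.9955

θ=169.2°: 19.6018
θ=194°: 15.9955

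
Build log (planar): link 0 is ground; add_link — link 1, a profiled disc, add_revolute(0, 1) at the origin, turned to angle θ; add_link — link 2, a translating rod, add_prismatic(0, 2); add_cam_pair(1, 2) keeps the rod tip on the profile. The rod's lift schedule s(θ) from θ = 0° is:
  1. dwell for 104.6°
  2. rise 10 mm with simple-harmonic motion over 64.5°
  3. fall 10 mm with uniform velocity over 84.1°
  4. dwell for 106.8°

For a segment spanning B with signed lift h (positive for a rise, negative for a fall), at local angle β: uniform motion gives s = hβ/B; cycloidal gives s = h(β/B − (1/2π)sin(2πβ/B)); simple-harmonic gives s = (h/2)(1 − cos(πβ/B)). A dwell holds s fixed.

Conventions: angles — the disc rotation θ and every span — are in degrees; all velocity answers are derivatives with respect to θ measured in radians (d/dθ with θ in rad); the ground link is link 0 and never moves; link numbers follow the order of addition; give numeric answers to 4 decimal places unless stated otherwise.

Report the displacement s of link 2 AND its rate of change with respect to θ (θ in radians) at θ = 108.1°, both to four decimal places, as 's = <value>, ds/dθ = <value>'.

seg 1 [0°–104.6°] dwell: s stays 0.0000
seg 2 [104.6°–169.1°] simple-harmonic, h=10: θ=108.1° here. β=3.5, B=64.5. 10/2·(1 − cos(π·0.0543)) = 0.0725 → s = 0.0725
velocity in seg [104.6°–169.1°] (simple-harmonic), θ in radians: β = 3.5° = 0.0611 rad, B = 64.5° = 1.1257 rad; ds/dθ = (πh/(2B)) sin(πβ/B) = (π·10/(2·1.1257)) sin(π·0.0543) = 2.367203 mm/rad

s = 0.0725, ds/dθ = 2.3672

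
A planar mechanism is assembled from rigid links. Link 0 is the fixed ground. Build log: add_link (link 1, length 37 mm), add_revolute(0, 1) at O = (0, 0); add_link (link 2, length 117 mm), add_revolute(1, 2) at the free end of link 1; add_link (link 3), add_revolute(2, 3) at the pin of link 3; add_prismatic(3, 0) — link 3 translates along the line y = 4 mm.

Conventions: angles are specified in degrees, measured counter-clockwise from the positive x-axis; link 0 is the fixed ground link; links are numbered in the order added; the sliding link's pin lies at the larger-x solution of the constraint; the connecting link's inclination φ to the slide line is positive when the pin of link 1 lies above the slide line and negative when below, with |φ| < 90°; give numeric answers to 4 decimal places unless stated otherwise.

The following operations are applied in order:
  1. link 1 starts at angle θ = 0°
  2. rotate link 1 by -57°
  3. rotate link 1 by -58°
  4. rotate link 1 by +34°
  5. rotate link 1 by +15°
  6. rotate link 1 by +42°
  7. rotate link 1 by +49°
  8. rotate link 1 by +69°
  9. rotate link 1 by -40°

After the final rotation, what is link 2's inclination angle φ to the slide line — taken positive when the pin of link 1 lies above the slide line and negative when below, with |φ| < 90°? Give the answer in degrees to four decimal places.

geometry: r = 37 mm, L = 117 mm, e = 4 mm; θ starts at 0°
rotate link 1 by -57°: θ ← 0° -57° = -57°
rotate link 1 by -58°: θ ← -57° -58° = -115°
rotate link 1 by +34°: θ ← -115° +34° = -81°
rotate link 1 by +15°: θ ← -81° +15° = -66°
rotate link 1 by +42°: θ ← -66° +42° = -24°
rotate link 1 by +49°: θ ← -24° +49° = 25°
rotate link 1 by +69°: θ ← 25° +69° = 94°
rotate link 1 by -40°: θ ← 94° -40° = 54°
h = r sin θ − e = 29.933629 − 4 = 25.933629
sin φ = h / L = 25.933629 / 117 = 0.22165495
φ = arcsin(0.22165495) = 12.806255°

12.8063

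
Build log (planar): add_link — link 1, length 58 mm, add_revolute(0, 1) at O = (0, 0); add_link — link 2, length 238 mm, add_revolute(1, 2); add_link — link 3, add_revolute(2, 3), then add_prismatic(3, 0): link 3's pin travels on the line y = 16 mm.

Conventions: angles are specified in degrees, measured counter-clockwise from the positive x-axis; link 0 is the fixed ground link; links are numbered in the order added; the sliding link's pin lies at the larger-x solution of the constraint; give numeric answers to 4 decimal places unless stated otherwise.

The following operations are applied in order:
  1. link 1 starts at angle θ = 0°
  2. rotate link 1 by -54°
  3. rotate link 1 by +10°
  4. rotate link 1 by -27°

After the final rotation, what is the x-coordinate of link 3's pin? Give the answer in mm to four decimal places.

geometry: r = 58 mm, L = 238 mm, e = 16 mm; θ starts at 0°
rotate link 1 by -54°: θ ← 0° -54° = -54°
rotate link 1 by +10°: θ ← -54° +10° = -44°
rotate link 1 by -27°: θ ← -44° -27° = -71°
crank pin P = (r cos θ, r sin θ) = (18.882953, -54.840077)
h = r sin θ − e = -54.840077 − 16 = -70.840077
x = r cos θ + √(L² − h²) = 18.882953 + 227.212859 = 246.095812

246.0958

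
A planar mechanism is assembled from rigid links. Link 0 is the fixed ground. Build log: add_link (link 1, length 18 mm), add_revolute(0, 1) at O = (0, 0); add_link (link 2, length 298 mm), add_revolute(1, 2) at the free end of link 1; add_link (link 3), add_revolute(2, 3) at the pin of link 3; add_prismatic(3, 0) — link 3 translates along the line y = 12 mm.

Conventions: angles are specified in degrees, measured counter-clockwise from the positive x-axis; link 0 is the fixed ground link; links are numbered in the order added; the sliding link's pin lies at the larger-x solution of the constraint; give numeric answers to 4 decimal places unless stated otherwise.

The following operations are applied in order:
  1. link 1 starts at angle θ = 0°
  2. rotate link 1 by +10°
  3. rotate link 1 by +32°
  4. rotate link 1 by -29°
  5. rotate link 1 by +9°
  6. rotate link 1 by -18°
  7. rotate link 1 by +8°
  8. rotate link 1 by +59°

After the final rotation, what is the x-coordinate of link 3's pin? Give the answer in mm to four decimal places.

geometry: r = 18 mm, L = 298 mm, e = 12 mm; θ starts at 0°
rotate link 1 by +10°: θ ← 0° +10° = 10°
rotate link 1 by +32°: θ ← 10° +32° = 42°
rotate link 1 by -29°: θ ← 42° -29° = 13°
rotate link 1 by +9°: θ ← 13° +9° = 22°
rotate link 1 by -18°: θ ← 22° -18° = 4°
rotate link 1 by +8°: θ ← 4° +8° = 12°
rotate link 1 by +59°: θ ← 12° +59° = 71°
crank pin P = (r cos θ, r sin θ) = (5.860227, 17.019334)
h = r sin θ − e = 17.019334 − 12 = 5.019334
x = r cos θ + √(L² − h²) = 5.860227 + 297.957726 = 303.817952

303.8180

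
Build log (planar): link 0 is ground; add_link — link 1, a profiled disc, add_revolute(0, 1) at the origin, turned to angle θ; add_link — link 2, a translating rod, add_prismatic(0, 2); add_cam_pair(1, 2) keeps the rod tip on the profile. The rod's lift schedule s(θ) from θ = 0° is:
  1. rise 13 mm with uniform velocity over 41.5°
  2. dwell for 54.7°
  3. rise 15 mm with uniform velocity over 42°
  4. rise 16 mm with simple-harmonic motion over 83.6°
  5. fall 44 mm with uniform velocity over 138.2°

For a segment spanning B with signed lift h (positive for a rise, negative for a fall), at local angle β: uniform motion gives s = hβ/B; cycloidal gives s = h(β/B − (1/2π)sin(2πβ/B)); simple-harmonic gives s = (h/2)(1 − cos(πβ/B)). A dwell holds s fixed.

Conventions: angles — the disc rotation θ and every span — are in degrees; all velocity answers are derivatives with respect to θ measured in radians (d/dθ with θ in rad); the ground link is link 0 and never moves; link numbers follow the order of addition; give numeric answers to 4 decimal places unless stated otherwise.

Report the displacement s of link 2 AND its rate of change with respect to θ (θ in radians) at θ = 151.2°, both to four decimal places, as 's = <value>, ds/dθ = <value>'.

seg 1 [0°–41.5°] uniform, h=13: full span → s += 13 → s = 13.0000
seg 2 [41.5°–96.2°] dwell: s stays 13.0000
seg 3 [96.2°–138.2°] uniform, h=15: full span → s += 15 → s = 28.0000
seg 4 [138.2°–221.8°] simple-harmonic, h=16: θ=151.2° here. β=13, B=83.6. 16/2·(1 − cos(π·0.1555)) = 0.9358 → s = 28.9358
velocity in seg [138.2°–221.8°] (simple-harmonic), θ in radians: β = 13° = 0.2269 rad, B = 83.6° = 1.4591 rad; ds/dθ = (πh/(2B)) sin(πβ/B) = (π·16/(2·1.4591)) sin(π·0.1555) = 8.084051 mm/rad

s = 28.9358, ds/dθ = 8.0841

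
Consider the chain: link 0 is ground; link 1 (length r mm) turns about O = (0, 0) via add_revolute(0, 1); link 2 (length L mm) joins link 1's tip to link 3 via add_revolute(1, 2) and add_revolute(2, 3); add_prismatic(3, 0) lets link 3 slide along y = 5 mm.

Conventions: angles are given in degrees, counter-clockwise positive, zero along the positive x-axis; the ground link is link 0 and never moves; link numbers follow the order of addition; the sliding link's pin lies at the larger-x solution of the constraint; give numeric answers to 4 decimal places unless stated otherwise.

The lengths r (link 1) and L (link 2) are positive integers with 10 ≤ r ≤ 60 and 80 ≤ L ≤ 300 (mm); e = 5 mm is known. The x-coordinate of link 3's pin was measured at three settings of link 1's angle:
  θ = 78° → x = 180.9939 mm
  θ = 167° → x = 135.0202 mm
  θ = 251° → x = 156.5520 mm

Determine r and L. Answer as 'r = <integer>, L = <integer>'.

constraint per measurement: (x − r cos θ)² + (r sin θ − e)² = L²
subtracting the θ₁ and θ₂ equations cancels the r² and L² terms:
r = (x₁² − x₂²) / (2[(x₁cos θ₁ + e sin θ₁) − (x₂cos θ₂ + e sin θ₂)]) = 42.0000 → r = 42
L² = (x₁ − r cos θ₁)² + (r sin θ₁ − e)² = 30975.9870 → L = 176.0000 → L = 176
check at θ₃=251°: x = 156.5520 (printed 156.5520) ✓

r = 42, L = 176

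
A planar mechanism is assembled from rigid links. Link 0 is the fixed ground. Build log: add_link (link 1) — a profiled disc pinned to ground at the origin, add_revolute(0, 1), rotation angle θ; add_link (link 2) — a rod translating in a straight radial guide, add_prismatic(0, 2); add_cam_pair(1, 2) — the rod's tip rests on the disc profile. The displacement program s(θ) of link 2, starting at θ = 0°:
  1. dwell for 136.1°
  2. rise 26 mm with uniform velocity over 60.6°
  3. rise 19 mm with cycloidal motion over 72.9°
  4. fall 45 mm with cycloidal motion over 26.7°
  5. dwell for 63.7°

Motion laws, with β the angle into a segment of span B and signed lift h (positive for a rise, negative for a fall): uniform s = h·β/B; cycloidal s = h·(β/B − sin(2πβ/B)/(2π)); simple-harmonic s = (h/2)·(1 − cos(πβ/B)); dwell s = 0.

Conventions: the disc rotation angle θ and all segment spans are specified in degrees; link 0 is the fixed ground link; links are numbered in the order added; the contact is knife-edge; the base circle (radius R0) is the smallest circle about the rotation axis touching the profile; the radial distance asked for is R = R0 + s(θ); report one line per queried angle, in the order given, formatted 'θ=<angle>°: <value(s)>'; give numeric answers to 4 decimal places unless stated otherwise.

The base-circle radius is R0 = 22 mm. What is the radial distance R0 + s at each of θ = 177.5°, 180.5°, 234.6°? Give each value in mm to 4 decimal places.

seg 1 [0°–136.1°] dwell: s stays 0.0000
seg 2 [136.1°–196.7°] uniform, h=26: θ=177.5° here. β=41.4, B=60.6. 26·41.4/60.6 = 17.7624 → s = 17.7624
seg 2 [136.1°–196.7°] uniform, h=26: θ=180.5° here. β=44.4, B=60.6. 26·44.4/60.6 = 19.0495 → s = 19.0495
seg 2 [136.1°–196.7°] uniform, h=26: full span → s += 26 → s = 26.0000
seg 3 [196.7°–269.6°] cycloidal, h=19: θ=234.6° here. β=37.9, B=72.9. 19·(0.5199 − sin(2π·0.5199)/(2π)) = 10.2548 → s = 36.2548
θ=177.5°: R = R0 + s = 22 + 17.7624 = 39.7624
θ=180.5°: R = R0 + s = 22 + 19.0495 = 41.0495
θ=234.6°: R = R0 + s = 22 + 36.2548 = 58.2548

θ=177.5°: 39.7624
θ=180.5°: 41.0495
θ=234.6°: 58.2548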